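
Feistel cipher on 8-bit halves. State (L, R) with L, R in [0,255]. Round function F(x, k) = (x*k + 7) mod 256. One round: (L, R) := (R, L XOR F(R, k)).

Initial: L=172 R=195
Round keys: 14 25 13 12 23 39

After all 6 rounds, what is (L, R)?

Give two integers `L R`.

Answer: 164 71

Derivation:
Round 1 (k=14): L=195 R=29
Round 2 (k=25): L=29 R=31
Round 3 (k=13): L=31 R=135
Round 4 (k=12): L=135 R=68
Round 5 (k=23): L=68 R=164
Round 6 (k=39): L=164 R=71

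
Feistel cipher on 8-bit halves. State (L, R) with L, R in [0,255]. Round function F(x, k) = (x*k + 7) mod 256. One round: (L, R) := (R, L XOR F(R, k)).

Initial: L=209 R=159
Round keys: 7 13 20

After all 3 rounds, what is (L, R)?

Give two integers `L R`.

Answer: 155 146

Derivation:
Round 1 (k=7): L=159 R=177
Round 2 (k=13): L=177 R=155
Round 3 (k=20): L=155 R=146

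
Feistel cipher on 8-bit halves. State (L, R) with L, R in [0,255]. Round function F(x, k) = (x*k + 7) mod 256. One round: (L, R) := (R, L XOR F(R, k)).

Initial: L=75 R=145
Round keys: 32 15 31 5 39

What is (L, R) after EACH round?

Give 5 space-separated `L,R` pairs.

Answer: 145,108 108,202 202,17 17,150 150,240

Derivation:
Round 1 (k=32): L=145 R=108
Round 2 (k=15): L=108 R=202
Round 3 (k=31): L=202 R=17
Round 4 (k=5): L=17 R=150
Round 5 (k=39): L=150 R=240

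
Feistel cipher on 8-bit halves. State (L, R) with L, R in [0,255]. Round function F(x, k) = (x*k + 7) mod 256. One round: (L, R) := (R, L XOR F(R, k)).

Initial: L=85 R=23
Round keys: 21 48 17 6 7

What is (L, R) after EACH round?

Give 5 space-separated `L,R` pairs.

Answer: 23,191 191,192 192,120 120,23 23,208

Derivation:
Round 1 (k=21): L=23 R=191
Round 2 (k=48): L=191 R=192
Round 3 (k=17): L=192 R=120
Round 4 (k=6): L=120 R=23
Round 5 (k=7): L=23 R=208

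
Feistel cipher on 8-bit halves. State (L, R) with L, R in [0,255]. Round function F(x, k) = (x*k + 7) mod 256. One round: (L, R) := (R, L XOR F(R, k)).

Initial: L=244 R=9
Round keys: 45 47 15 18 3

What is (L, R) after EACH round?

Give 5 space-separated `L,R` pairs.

Round 1 (k=45): L=9 R=104
Round 2 (k=47): L=104 R=22
Round 3 (k=15): L=22 R=57
Round 4 (k=18): L=57 R=31
Round 5 (k=3): L=31 R=93

Answer: 9,104 104,22 22,57 57,31 31,93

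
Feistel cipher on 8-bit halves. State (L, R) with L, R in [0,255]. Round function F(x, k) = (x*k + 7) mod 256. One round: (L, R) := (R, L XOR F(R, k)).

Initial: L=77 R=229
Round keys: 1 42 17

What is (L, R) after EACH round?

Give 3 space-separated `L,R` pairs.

Round 1 (k=1): L=229 R=161
Round 2 (k=42): L=161 R=148
Round 3 (k=17): L=148 R=122

Answer: 229,161 161,148 148,122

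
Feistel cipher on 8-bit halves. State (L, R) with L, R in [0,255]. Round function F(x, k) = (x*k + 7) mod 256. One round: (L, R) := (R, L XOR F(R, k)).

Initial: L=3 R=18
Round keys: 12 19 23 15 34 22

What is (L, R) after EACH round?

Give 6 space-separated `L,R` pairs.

Round 1 (k=12): L=18 R=220
Round 2 (k=19): L=220 R=73
Round 3 (k=23): L=73 R=74
Round 4 (k=15): L=74 R=20
Round 5 (k=34): L=20 R=229
Round 6 (k=22): L=229 R=161

Answer: 18,220 220,73 73,74 74,20 20,229 229,161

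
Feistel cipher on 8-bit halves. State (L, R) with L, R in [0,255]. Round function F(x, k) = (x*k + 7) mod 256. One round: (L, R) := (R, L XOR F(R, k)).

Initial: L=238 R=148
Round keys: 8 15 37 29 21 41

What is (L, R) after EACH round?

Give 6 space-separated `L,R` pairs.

Round 1 (k=8): L=148 R=73
Round 2 (k=15): L=73 R=218
Round 3 (k=37): L=218 R=192
Round 4 (k=29): L=192 R=29
Round 5 (k=21): L=29 R=168
Round 6 (k=41): L=168 R=242

Answer: 148,73 73,218 218,192 192,29 29,168 168,242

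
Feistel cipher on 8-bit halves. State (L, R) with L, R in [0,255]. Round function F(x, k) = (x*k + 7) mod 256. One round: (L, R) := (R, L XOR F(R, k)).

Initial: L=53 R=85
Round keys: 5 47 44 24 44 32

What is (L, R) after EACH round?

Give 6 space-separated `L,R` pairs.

Answer: 85,133 133,39 39,62 62,240 240,121 121,215

Derivation:
Round 1 (k=5): L=85 R=133
Round 2 (k=47): L=133 R=39
Round 3 (k=44): L=39 R=62
Round 4 (k=24): L=62 R=240
Round 5 (k=44): L=240 R=121
Round 6 (k=32): L=121 R=215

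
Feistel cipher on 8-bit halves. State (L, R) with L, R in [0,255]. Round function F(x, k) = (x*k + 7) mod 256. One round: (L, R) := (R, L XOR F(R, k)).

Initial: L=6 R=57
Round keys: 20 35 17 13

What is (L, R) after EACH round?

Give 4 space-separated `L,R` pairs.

Round 1 (k=20): L=57 R=125
Round 2 (k=35): L=125 R=39
Round 3 (k=17): L=39 R=227
Round 4 (k=13): L=227 R=169

Answer: 57,125 125,39 39,227 227,169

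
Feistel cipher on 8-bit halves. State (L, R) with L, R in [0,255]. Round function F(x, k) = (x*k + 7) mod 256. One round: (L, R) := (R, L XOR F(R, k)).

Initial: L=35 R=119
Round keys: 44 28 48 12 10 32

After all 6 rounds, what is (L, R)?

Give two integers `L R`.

Answer: 234 236

Derivation:
Round 1 (k=44): L=119 R=88
Round 2 (k=28): L=88 R=208
Round 3 (k=48): L=208 R=95
Round 4 (k=12): L=95 R=171
Round 5 (k=10): L=171 R=234
Round 6 (k=32): L=234 R=236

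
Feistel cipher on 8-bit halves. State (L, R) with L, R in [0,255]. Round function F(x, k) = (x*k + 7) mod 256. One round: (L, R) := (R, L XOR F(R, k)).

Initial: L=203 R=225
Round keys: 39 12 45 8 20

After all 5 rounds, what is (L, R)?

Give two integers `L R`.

Round 1 (k=39): L=225 R=133
Round 2 (k=12): L=133 R=162
Round 3 (k=45): L=162 R=4
Round 4 (k=8): L=4 R=133
Round 5 (k=20): L=133 R=111

Answer: 133 111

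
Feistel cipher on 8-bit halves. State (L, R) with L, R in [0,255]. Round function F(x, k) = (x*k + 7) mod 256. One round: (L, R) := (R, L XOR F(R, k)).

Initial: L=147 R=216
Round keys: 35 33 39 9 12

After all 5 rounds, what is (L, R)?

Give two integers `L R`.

Answer: 228 111

Derivation:
Round 1 (k=35): L=216 R=28
Round 2 (k=33): L=28 R=123
Round 3 (k=39): L=123 R=216
Round 4 (k=9): L=216 R=228
Round 5 (k=12): L=228 R=111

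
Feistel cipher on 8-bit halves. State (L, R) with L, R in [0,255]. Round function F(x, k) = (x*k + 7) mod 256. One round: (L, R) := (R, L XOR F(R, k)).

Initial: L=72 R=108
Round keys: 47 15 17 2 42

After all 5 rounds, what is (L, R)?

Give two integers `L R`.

Round 1 (k=47): L=108 R=147
Round 2 (k=15): L=147 R=200
Round 3 (k=17): L=200 R=220
Round 4 (k=2): L=220 R=119
Round 5 (k=42): L=119 R=81

Answer: 119 81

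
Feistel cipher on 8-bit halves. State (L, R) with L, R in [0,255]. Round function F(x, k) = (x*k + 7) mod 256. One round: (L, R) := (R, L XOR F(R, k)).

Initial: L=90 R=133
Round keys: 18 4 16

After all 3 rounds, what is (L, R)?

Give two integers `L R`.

Answer: 118 92

Derivation:
Round 1 (k=18): L=133 R=59
Round 2 (k=4): L=59 R=118
Round 3 (k=16): L=118 R=92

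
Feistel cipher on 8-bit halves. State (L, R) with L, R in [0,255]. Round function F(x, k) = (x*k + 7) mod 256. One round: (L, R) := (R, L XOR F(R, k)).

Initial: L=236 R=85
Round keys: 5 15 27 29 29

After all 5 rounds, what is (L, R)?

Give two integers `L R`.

Answer: 126 128

Derivation:
Round 1 (k=5): L=85 R=92
Round 2 (k=15): L=92 R=62
Round 3 (k=27): L=62 R=205
Round 4 (k=29): L=205 R=126
Round 5 (k=29): L=126 R=128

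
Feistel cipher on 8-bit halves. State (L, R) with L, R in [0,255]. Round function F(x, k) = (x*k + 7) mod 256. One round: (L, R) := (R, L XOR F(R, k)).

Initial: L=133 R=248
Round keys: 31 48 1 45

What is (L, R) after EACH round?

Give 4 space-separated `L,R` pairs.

Answer: 248,138 138,31 31,172 172,92

Derivation:
Round 1 (k=31): L=248 R=138
Round 2 (k=48): L=138 R=31
Round 3 (k=1): L=31 R=172
Round 4 (k=45): L=172 R=92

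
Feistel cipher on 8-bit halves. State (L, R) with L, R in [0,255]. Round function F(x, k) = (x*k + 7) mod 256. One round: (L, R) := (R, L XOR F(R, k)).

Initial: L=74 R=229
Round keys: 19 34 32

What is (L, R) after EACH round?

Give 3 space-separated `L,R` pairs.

Answer: 229,76 76,250 250,11

Derivation:
Round 1 (k=19): L=229 R=76
Round 2 (k=34): L=76 R=250
Round 3 (k=32): L=250 R=11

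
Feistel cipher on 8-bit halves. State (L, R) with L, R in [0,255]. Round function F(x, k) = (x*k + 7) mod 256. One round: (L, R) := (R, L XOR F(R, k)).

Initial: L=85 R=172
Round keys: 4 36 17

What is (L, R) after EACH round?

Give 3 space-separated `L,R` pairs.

Answer: 172,226 226,99 99,120

Derivation:
Round 1 (k=4): L=172 R=226
Round 2 (k=36): L=226 R=99
Round 3 (k=17): L=99 R=120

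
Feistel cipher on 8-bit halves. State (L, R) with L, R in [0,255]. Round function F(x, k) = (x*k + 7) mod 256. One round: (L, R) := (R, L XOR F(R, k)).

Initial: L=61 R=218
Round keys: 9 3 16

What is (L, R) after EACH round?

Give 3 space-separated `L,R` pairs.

Answer: 218,140 140,113 113,155

Derivation:
Round 1 (k=9): L=218 R=140
Round 2 (k=3): L=140 R=113
Round 3 (k=16): L=113 R=155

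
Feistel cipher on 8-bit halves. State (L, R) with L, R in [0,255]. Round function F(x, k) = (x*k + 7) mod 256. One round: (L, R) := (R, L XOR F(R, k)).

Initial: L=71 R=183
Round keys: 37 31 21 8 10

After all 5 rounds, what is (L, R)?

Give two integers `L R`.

Round 1 (k=37): L=183 R=61
Round 2 (k=31): L=61 R=221
Round 3 (k=21): L=221 R=21
Round 4 (k=8): L=21 R=114
Round 5 (k=10): L=114 R=110

Answer: 114 110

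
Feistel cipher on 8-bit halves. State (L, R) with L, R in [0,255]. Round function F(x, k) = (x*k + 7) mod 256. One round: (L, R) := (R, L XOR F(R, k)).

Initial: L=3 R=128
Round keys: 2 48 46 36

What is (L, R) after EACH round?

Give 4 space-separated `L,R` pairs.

Answer: 128,4 4,71 71,205 205,156

Derivation:
Round 1 (k=2): L=128 R=4
Round 2 (k=48): L=4 R=71
Round 3 (k=46): L=71 R=205
Round 4 (k=36): L=205 R=156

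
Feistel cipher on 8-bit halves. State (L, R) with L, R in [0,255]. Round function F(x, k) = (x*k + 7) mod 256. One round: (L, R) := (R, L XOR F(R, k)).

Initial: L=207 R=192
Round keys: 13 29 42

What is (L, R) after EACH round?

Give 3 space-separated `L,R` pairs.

Round 1 (k=13): L=192 R=8
Round 2 (k=29): L=8 R=47
Round 3 (k=42): L=47 R=181

Answer: 192,8 8,47 47,181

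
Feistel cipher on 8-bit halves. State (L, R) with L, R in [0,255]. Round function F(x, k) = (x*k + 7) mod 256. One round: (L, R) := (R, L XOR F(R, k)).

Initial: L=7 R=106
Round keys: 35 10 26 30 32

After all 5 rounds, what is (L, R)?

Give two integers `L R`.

Answer: 16 4

Derivation:
Round 1 (k=35): L=106 R=130
Round 2 (k=10): L=130 R=113
Round 3 (k=26): L=113 R=3
Round 4 (k=30): L=3 R=16
Round 5 (k=32): L=16 R=4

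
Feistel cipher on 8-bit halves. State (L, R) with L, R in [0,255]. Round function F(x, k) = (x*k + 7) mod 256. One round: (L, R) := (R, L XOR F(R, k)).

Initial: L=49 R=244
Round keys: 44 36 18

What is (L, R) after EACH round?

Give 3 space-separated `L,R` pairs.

Answer: 244,198 198,43 43,203

Derivation:
Round 1 (k=44): L=244 R=198
Round 2 (k=36): L=198 R=43
Round 3 (k=18): L=43 R=203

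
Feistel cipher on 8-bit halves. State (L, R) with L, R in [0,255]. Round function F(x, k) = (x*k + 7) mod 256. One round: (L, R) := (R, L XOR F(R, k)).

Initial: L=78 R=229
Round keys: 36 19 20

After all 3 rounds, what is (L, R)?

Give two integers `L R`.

Answer: 83 246

Derivation:
Round 1 (k=36): L=229 R=117
Round 2 (k=19): L=117 R=83
Round 3 (k=20): L=83 R=246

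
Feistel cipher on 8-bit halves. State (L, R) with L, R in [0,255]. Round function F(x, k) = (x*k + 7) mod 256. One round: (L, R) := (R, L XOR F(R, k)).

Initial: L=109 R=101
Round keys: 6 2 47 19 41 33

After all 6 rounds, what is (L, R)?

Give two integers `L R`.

Answer: 222 25

Derivation:
Round 1 (k=6): L=101 R=8
Round 2 (k=2): L=8 R=114
Round 3 (k=47): L=114 R=253
Round 4 (k=19): L=253 R=188
Round 5 (k=41): L=188 R=222
Round 6 (k=33): L=222 R=25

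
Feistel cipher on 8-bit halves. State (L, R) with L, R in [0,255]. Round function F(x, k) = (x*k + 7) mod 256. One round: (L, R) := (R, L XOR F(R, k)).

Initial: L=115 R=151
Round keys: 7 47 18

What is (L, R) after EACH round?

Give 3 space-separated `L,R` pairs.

Round 1 (k=7): L=151 R=91
Round 2 (k=47): L=91 R=43
Round 3 (k=18): L=43 R=86

Answer: 151,91 91,43 43,86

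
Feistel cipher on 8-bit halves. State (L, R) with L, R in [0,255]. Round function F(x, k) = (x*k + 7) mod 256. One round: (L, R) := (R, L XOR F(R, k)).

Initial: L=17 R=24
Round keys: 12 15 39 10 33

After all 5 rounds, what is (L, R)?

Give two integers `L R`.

Answer: 78 101

Derivation:
Round 1 (k=12): L=24 R=54
Round 2 (k=15): L=54 R=41
Round 3 (k=39): L=41 R=112
Round 4 (k=10): L=112 R=78
Round 5 (k=33): L=78 R=101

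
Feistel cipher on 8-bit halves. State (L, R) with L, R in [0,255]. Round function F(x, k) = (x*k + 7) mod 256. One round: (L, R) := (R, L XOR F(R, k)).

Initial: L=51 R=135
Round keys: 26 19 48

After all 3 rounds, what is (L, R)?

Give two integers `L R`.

Answer: 22 169

Derivation:
Round 1 (k=26): L=135 R=142
Round 2 (k=19): L=142 R=22
Round 3 (k=48): L=22 R=169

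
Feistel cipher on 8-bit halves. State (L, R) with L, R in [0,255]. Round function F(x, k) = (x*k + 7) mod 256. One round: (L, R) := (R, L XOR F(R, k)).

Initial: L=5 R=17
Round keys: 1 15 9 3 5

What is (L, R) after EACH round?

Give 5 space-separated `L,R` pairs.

Round 1 (k=1): L=17 R=29
Round 2 (k=15): L=29 R=171
Round 3 (k=9): L=171 R=23
Round 4 (k=3): L=23 R=231
Round 5 (k=5): L=231 R=157

Answer: 17,29 29,171 171,23 23,231 231,157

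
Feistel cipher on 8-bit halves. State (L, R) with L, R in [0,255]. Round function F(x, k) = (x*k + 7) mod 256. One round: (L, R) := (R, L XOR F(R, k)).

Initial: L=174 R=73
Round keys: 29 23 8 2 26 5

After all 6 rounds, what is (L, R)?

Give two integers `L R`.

Round 1 (k=29): L=73 R=226
Round 2 (k=23): L=226 R=28
Round 3 (k=8): L=28 R=5
Round 4 (k=2): L=5 R=13
Round 5 (k=26): L=13 R=92
Round 6 (k=5): L=92 R=222

Answer: 92 222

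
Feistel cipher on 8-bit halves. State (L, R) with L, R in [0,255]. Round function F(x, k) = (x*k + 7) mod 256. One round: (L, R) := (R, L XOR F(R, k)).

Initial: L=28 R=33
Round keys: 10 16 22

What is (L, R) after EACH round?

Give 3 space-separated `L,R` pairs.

Answer: 33,77 77,246 246,102

Derivation:
Round 1 (k=10): L=33 R=77
Round 2 (k=16): L=77 R=246
Round 3 (k=22): L=246 R=102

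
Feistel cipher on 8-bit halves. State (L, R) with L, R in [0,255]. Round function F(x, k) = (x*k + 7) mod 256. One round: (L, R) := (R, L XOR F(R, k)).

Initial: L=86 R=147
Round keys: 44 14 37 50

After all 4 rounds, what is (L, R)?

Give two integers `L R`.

Answer: 16 41

Derivation:
Round 1 (k=44): L=147 R=29
Round 2 (k=14): L=29 R=14
Round 3 (k=37): L=14 R=16
Round 4 (k=50): L=16 R=41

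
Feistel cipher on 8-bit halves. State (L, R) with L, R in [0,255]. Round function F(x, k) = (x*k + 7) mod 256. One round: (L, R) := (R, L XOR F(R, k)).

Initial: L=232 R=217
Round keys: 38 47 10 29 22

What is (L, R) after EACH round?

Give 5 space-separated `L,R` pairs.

Round 1 (k=38): L=217 R=213
Round 2 (k=47): L=213 R=251
Round 3 (k=10): L=251 R=0
Round 4 (k=29): L=0 R=252
Round 5 (k=22): L=252 R=175

Answer: 217,213 213,251 251,0 0,252 252,175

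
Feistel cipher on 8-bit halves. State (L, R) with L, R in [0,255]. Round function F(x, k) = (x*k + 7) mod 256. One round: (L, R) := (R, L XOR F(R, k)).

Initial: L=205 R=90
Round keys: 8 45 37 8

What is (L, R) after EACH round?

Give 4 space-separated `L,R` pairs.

Round 1 (k=8): L=90 R=26
Round 2 (k=45): L=26 R=195
Round 3 (k=37): L=195 R=44
Round 4 (k=8): L=44 R=164

Answer: 90,26 26,195 195,44 44,164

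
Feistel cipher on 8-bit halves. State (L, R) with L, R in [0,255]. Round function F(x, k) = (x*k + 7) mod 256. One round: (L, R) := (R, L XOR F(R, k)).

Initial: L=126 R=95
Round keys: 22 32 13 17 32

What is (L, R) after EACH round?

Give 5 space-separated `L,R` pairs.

Answer: 95,79 79,184 184,16 16,175 175,247

Derivation:
Round 1 (k=22): L=95 R=79
Round 2 (k=32): L=79 R=184
Round 3 (k=13): L=184 R=16
Round 4 (k=17): L=16 R=175
Round 5 (k=32): L=175 R=247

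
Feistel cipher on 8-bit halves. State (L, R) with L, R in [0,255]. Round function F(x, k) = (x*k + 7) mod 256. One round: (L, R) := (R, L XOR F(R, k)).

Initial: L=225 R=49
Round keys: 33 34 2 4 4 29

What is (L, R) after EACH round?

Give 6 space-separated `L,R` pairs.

Answer: 49,185 185,168 168,238 238,23 23,141 141,23

Derivation:
Round 1 (k=33): L=49 R=185
Round 2 (k=34): L=185 R=168
Round 3 (k=2): L=168 R=238
Round 4 (k=4): L=238 R=23
Round 5 (k=4): L=23 R=141
Round 6 (k=29): L=141 R=23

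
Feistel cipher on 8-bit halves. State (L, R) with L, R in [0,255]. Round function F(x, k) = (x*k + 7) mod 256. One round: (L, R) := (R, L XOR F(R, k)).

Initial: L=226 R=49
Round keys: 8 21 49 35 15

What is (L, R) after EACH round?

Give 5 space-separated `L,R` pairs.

Answer: 49,109 109,201 201,237 237,167 167,61

Derivation:
Round 1 (k=8): L=49 R=109
Round 2 (k=21): L=109 R=201
Round 3 (k=49): L=201 R=237
Round 4 (k=35): L=237 R=167
Round 5 (k=15): L=167 R=61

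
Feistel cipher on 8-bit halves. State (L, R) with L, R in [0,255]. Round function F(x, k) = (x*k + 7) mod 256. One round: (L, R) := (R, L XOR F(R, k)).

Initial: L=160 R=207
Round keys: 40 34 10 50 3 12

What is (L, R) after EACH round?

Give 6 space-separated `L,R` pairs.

Answer: 207,255 255,42 42,84 84,69 69,130 130,90

Derivation:
Round 1 (k=40): L=207 R=255
Round 2 (k=34): L=255 R=42
Round 3 (k=10): L=42 R=84
Round 4 (k=50): L=84 R=69
Round 5 (k=3): L=69 R=130
Round 6 (k=12): L=130 R=90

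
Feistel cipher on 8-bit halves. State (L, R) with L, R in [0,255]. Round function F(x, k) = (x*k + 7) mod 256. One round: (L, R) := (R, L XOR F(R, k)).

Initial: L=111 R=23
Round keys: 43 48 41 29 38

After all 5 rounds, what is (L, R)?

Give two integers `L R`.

Answer: 227 53

Derivation:
Round 1 (k=43): L=23 R=139
Round 2 (k=48): L=139 R=0
Round 3 (k=41): L=0 R=140
Round 4 (k=29): L=140 R=227
Round 5 (k=38): L=227 R=53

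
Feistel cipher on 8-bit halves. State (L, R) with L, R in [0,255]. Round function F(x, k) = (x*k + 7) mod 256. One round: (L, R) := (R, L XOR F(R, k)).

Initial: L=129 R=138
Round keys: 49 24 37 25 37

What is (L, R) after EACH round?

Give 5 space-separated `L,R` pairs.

Answer: 138,240 240,13 13,24 24,82 82,249

Derivation:
Round 1 (k=49): L=138 R=240
Round 2 (k=24): L=240 R=13
Round 3 (k=37): L=13 R=24
Round 4 (k=25): L=24 R=82
Round 5 (k=37): L=82 R=249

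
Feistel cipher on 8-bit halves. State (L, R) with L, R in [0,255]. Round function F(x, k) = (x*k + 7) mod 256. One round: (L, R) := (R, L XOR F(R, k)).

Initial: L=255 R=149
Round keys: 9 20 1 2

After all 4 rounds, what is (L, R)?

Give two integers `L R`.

Answer: 134 37

Derivation:
Round 1 (k=9): L=149 R=187
Round 2 (k=20): L=187 R=54
Round 3 (k=1): L=54 R=134
Round 4 (k=2): L=134 R=37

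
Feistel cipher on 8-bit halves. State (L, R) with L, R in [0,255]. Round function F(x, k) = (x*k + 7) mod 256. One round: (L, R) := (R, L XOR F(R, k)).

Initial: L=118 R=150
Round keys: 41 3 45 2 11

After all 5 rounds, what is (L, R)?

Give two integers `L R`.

Round 1 (k=41): L=150 R=123
Round 2 (k=3): L=123 R=238
Round 3 (k=45): L=238 R=166
Round 4 (k=2): L=166 R=189
Round 5 (k=11): L=189 R=128

Answer: 189 128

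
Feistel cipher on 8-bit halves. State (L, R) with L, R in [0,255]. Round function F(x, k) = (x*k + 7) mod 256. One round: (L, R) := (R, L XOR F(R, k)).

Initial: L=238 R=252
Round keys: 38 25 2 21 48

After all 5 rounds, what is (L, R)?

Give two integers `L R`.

Answer: 65 9

Derivation:
Round 1 (k=38): L=252 R=129
Round 2 (k=25): L=129 R=92
Round 3 (k=2): L=92 R=62
Round 4 (k=21): L=62 R=65
Round 5 (k=48): L=65 R=9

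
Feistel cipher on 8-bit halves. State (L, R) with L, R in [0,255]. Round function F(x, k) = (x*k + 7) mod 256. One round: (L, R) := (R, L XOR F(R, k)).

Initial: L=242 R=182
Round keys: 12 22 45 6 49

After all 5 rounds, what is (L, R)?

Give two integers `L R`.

Round 1 (k=12): L=182 R=125
Round 2 (k=22): L=125 R=115
Round 3 (k=45): L=115 R=67
Round 4 (k=6): L=67 R=234
Round 5 (k=49): L=234 R=146

Answer: 234 146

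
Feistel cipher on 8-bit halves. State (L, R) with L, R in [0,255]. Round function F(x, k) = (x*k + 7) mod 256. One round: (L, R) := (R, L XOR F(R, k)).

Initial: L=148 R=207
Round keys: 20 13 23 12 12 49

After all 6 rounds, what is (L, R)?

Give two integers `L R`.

Round 1 (k=20): L=207 R=167
Round 2 (k=13): L=167 R=77
Round 3 (k=23): L=77 R=85
Round 4 (k=12): L=85 R=78
Round 5 (k=12): L=78 R=250
Round 6 (k=49): L=250 R=175

Answer: 250 175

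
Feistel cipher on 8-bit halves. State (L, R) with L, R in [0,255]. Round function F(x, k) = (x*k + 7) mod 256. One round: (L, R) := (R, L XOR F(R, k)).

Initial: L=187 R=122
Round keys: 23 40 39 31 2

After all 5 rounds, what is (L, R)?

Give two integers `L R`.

Answer: 78 103

Derivation:
Round 1 (k=23): L=122 R=70
Round 2 (k=40): L=70 R=141
Round 3 (k=39): L=141 R=196
Round 4 (k=31): L=196 R=78
Round 5 (k=2): L=78 R=103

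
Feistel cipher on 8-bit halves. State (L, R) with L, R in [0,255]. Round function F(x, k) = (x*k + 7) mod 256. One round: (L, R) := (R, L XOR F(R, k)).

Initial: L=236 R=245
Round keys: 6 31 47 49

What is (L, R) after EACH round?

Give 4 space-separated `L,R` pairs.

Answer: 245,41 41,11 11,37 37,23

Derivation:
Round 1 (k=6): L=245 R=41
Round 2 (k=31): L=41 R=11
Round 3 (k=47): L=11 R=37
Round 4 (k=49): L=37 R=23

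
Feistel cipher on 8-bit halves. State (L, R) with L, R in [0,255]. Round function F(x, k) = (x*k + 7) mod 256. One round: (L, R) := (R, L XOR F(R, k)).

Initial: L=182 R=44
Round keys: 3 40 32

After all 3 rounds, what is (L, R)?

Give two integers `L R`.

Answer: 163 90

Derivation:
Round 1 (k=3): L=44 R=61
Round 2 (k=40): L=61 R=163
Round 3 (k=32): L=163 R=90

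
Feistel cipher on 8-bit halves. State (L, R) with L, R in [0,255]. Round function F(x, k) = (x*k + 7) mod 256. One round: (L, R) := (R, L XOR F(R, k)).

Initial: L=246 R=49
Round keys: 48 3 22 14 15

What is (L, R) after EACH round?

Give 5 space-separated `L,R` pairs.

Answer: 49,193 193,123 123,88 88,172 172,67

Derivation:
Round 1 (k=48): L=49 R=193
Round 2 (k=3): L=193 R=123
Round 3 (k=22): L=123 R=88
Round 4 (k=14): L=88 R=172
Round 5 (k=15): L=172 R=67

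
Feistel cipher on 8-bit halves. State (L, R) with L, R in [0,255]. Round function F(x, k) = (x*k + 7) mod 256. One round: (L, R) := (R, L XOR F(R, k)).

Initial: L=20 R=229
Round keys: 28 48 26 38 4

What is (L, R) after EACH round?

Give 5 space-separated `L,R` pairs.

Round 1 (k=28): L=229 R=7
Round 2 (k=48): L=7 R=178
Round 3 (k=26): L=178 R=28
Round 4 (k=38): L=28 R=157
Round 5 (k=4): L=157 R=103

Answer: 229,7 7,178 178,28 28,157 157,103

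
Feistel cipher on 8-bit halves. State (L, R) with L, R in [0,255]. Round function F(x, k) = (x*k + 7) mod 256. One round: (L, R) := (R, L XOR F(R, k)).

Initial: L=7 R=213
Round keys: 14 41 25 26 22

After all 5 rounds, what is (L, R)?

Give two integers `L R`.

Answer: 213 132

Derivation:
Round 1 (k=14): L=213 R=170
Round 2 (k=41): L=170 R=148
Round 3 (k=25): L=148 R=209
Round 4 (k=26): L=209 R=213
Round 5 (k=22): L=213 R=132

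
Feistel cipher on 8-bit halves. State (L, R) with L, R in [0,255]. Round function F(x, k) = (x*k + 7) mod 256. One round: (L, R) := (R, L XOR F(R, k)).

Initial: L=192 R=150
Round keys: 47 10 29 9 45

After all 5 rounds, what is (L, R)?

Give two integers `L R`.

Round 1 (k=47): L=150 R=81
Round 2 (k=10): L=81 R=167
Round 3 (k=29): L=167 R=163
Round 4 (k=9): L=163 R=101
Round 5 (k=45): L=101 R=107

Answer: 101 107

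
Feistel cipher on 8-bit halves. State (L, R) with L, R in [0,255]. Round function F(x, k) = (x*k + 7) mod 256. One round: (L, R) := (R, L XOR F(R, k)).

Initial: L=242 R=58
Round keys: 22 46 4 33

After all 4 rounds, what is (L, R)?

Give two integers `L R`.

Round 1 (k=22): L=58 R=241
Round 2 (k=46): L=241 R=111
Round 3 (k=4): L=111 R=50
Round 4 (k=33): L=50 R=22

Answer: 50 22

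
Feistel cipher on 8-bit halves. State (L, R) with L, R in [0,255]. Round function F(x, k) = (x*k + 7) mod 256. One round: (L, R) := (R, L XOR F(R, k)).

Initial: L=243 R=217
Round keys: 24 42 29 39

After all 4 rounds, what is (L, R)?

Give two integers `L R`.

Answer: 185 208

Derivation:
Round 1 (k=24): L=217 R=172
Round 2 (k=42): L=172 R=230
Round 3 (k=29): L=230 R=185
Round 4 (k=39): L=185 R=208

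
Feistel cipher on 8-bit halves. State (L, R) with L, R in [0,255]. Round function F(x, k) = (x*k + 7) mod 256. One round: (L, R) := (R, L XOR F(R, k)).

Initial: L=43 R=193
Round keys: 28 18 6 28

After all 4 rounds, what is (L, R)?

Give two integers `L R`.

Round 1 (k=28): L=193 R=8
Round 2 (k=18): L=8 R=86
Round 3 (k=6): L=86 R=3
Round 4 (k=28): L=3 R=13

Answer: 3 13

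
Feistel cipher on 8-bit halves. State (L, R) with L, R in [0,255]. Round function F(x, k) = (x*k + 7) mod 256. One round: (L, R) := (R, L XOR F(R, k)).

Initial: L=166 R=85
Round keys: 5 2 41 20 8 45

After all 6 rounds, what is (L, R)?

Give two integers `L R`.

Answer: 100 30

Derivation:
Round 1 (k=5): L=85 R=22
Round 2 (k=2): L=22 R=102
Round 3 (k=41): L=102 R=75
Round 4 (k=20): L=75 R=133
Round 5 (k=8): L=133 R=100
Round 6 (k=45): L=100 R=30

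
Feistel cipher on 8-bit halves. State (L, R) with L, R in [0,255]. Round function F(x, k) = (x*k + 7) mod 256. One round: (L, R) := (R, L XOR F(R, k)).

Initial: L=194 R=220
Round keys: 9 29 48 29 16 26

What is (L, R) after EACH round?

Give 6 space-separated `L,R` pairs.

Round 1 (k=9): L=220 R=1
Round 2 (k=29): L=1 R=248
Round 3 (k=48): L=248 R=134
Round 4 (k=29): L=134 R=205
Round 5 (k=16): L=205 R=81
Round 6 (k=26): L=81 R=140

Answer: 220,1 1,248 248,134 134,205 205,81 81,140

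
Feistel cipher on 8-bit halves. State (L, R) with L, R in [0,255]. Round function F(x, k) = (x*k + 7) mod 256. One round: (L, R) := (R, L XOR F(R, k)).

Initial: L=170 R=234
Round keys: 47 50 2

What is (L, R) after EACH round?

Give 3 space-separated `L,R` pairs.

Round 1 (k=47): L=234 R=87
Round 2 (k=50): L=87 R=239
Round 3 (k=2): L=239 R=178

Answer: 234,87 87,239 239,178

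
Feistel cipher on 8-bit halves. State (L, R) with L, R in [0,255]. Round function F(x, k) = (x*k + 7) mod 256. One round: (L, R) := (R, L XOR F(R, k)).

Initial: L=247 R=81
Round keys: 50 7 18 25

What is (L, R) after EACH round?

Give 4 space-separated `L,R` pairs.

Answer: 81,46 46,24 24,153 153,224

Derivation:
Round 1 (k=50): L=81 R=46
Round 2 (k=7): L=46 R=24
Round 3 (k=18): L=24 R=153
Round 4 (k=25): L=153 R=224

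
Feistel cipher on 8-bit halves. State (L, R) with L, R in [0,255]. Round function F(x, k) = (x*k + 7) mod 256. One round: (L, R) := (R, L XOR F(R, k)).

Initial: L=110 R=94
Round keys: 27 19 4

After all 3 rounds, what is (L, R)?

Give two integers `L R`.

Round 1 (k=27): L=94 R=159
Round 2 (k=19): L=159 R=138
Round 3 (k=4): L=138 R=176

Answer: 138 176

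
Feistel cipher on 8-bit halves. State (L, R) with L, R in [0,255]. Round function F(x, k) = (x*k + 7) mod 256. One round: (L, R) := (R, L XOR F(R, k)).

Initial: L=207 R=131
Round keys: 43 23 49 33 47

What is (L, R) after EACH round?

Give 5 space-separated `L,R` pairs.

Answer: 131,199 199,107 107,69 69,135 135,149

Derivation:
Round 1 (k=43): L=131 R=199
Round 2 (k=23): L=199 R=107
Round 3 (k=49): L=107 R=69
Round 4 (k=33): L=69 R=135
Round 5 (k=47): L=135 R=149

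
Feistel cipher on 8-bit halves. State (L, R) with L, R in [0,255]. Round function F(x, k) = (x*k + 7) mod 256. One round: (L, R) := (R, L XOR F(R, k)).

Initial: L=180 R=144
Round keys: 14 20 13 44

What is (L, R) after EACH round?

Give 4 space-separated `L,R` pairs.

Answer: 144,83 83,19 19,173 173,208

Derivation:
Round 1 (k=14): L=144 R=83
Round 2 (k=20): L=83 R=19
Round 3 (k=13): L=19 R=173
Round 4 (k=44): L=173 R=208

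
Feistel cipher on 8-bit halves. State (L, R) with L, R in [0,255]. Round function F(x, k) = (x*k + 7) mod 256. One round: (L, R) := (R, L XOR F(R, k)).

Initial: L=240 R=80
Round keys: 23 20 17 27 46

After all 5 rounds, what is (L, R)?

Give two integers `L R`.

Answer: 181 176

Derivation:
Round 1 (k=23): L=80 R=199
Round 2 (k=20): L=199 R=195
Round 3 (k=17): L=195 R=61
Round 4 (k=27): L=61 R=181
Round 5 (k=46): L=181 R=176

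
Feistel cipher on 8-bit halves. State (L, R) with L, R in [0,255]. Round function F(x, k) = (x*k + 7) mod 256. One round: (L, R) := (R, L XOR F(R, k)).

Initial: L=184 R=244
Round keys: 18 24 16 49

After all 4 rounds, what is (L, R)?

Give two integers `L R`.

Answer: 32 252

Derivation:
Round 1 (k=18): L=244 R=151
Round 2 (k=24): L=151 R=219
Round 3 (k=16): L=219 R=32
Round 4 (k=49): L=32 R=252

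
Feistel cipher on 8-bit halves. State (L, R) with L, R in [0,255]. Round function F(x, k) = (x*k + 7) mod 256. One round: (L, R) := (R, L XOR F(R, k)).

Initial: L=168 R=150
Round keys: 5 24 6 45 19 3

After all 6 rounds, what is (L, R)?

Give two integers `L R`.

Answer: 177 20

Derivation:
Round 1 (k=5): L=150 R=93
Round 2 (k=24): L=93 R=41
Round 3 (k=6): L=41 R=160
Round 4 (k=45): L=160 R=14
Round 5 (k=19): L=14 R=177
Round 6 (k=3): L=177 R=20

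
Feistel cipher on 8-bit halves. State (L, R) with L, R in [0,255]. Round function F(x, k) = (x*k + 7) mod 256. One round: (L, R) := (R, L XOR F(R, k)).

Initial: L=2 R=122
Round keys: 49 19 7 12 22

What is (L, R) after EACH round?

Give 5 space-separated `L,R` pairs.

Round 1 (k=49): L=122 R=99
Round 2 (k=19): L=99 R=26
Round 3 (k=7): L=26 R=222
Round 4 (k=12): L=222 R=117
Round 5 (k=22): L=117 R=203

Answer: 122,99 99,26 26,222 222,117 117,203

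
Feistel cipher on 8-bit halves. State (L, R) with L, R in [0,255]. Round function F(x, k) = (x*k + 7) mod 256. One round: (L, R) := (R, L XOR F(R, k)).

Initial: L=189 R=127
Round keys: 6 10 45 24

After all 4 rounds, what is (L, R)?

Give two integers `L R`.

Answer: 27 175

Derivation:
Round 1 (k=6): L=127 R=188
Round 2 (k=10): L=188 R=32
Round 3 (k=45): L=32 R=27
Round 4 (k=24): L=27 R=175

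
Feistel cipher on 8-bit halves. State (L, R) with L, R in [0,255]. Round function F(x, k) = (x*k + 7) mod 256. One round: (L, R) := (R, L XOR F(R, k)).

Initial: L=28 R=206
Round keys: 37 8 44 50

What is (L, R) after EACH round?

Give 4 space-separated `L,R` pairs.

Round 1 (k=37): L=206 R=209
Round 2 (k=8): L=209 R=65
Round 3 (k=44): L=65 R=226
Round 4 (k=50): L=226 R=106

Answer: 206,209 209,65 65,226 226,106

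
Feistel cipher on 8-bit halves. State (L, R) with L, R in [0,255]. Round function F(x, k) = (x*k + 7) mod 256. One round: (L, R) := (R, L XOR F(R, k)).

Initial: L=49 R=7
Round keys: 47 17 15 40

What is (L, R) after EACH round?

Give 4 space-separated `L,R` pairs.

Answer: 7,97 97,127 127,25 25,144

Derivation:
Round 1 (k=47): L=7 R=97
Round 2 (k=17): L=97 R=127
Round 3 (k=15): L=127 R=25
Round 4 (k=40): L=25 R=144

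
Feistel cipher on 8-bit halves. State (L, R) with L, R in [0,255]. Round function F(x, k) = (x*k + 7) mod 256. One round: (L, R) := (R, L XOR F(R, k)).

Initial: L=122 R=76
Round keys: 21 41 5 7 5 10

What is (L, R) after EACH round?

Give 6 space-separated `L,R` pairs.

Round 1 (k=21): L=76 R=57
Round 2 (k=41): L=57 R=100
Round 3 (k=5): L=100 R=194
Round 4 (k=7): L=194 R=49
Round 5 (k=5): L=49 R=62
Round 6 (k=10): L=62 R=66

Answer: 76,57 57,100 100,194 194,49 49,62 62,66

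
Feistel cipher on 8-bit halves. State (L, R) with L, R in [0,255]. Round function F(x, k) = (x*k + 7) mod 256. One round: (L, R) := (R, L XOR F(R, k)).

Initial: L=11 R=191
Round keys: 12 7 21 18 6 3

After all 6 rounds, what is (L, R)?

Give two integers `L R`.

Round 1 (k=12): L=191 R=240
Round 2 (k=7): L=240 R=40
Round 3 (k=21): L=40 R=191
Round 4 (k=18): L=191 R=93
Round 5 (k=6): L=93 R=138
Round 6 (k=3): L=138 R=248

Answer: 138 248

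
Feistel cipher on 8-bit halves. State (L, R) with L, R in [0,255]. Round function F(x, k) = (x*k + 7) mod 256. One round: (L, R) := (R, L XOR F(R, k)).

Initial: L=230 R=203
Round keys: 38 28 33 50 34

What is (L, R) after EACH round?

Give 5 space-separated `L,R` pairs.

Answer: 203,207 207,96 96,168 168,183 183,253

Derivation:
Round 1 (k=38): L=203 R=207
Round 2 (k=28): L=207 R=96
Round 3 (k=33): L=96 R=168
Round 4 (k=50): L=168 R=183
Round 5 (k=34): L=183 R=253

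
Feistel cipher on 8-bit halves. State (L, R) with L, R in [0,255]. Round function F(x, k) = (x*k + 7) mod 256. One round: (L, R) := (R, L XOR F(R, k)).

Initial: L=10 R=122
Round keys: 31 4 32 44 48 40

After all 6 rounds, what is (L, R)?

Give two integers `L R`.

Round 1 (k=31): L=122 R=199
Round 2 (k=4): L=199 R=89
Round 3 (k=32): L=89 R=224
Round 4 (k=44): L=224 R=222
Round 5 (k=48): L=222 R=71
Round 6 (k=40): L=71 R=193

Answer: 71 193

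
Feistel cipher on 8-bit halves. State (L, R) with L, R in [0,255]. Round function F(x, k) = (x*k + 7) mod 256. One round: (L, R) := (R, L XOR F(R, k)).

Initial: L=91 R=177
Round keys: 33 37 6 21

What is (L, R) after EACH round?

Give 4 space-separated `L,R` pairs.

Round 1 (k=33): L=177 R=131
Round 2 (k=37): L=131 R=71
Round 3 (k=6): L=71 R=50
Round 4 (k=21): L=50 R=102

Answer: 177,131 131,71 71,50 50,102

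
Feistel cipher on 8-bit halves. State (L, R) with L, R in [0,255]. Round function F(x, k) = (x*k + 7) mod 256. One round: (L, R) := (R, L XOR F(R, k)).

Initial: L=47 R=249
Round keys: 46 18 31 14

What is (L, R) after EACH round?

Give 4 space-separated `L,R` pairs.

Answer: 249,234 234,130 130,47 47,27

Derivation:
Round 1 (k=46): L=249 R=234
Round 2 (k=18): L=234 R=130
Round 3 (k=31): L=130 R=47
Round 4 (k=14): L=47 R=27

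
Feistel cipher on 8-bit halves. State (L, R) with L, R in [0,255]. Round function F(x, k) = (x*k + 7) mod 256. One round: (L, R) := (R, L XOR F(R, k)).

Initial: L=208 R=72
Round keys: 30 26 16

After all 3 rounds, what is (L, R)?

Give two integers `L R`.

Round 1 (k=30): L=72 R=167
Round 2 (k=26): L=167 R=181
Round 3 (k=16): L=181 R=240

Answer: 181 240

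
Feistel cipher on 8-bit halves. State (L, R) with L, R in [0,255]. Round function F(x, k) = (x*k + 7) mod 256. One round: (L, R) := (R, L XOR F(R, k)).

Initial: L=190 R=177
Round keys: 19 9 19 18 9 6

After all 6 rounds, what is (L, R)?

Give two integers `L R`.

Round 1 (k=19): L=177 R=148
Round 2 (k=9): L=148 R=138
Round 3 (k=19): L=138 R=209
Round 4 (k=18): L=209 R=51
Round 5 (k=9): L=51 R=3
Round 6 (k=6): L=3 R=42

Answer: 3 42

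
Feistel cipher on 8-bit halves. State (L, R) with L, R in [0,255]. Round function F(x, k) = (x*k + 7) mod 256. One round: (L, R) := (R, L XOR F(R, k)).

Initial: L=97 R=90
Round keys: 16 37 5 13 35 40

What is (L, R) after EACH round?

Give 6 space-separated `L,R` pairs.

Round 1 (k=16): L=90 R=198
Round 2 (k=37): L=198 R=255
Round 3 (k=5): L=255 R=196
Round 4 (k=13): L=196 R=4
Round 5 (k=35): L=4 R=87
Round 6 (k=40): L=87 R=155

Answer: 90,198 198,255 255,196 196,4 4,87 87,155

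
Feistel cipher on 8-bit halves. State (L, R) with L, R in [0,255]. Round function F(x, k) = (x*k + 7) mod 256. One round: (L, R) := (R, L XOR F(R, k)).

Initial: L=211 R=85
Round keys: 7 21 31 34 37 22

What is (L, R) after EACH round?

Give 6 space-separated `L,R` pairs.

Round 1 (k=7): L=85 R=137
Round 2 (k=21): L=137 R=17
Round 3 (k=31): L=17 R=159
Round 4 (k=34): L=159 R=52
Round 5 (k=37): L=52 R=20
Round 6 (k=22): L=20 R=139

Answer: 85,137 137,17 17,159 159,52 52,20 20,139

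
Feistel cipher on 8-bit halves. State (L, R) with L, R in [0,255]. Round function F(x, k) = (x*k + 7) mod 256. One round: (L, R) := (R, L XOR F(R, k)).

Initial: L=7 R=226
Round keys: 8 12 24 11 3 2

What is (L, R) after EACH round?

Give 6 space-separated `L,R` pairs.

Round 1 (k=8): L=226 R=16
Round 2 (k=12): L=16 R=37
Round 3 (k=24): L=37 R=111
Round 4 (k=11): L=111 R=233
Round 5 (k=3): L=233 R=173
Round 6 (k=2): L=173 R=136

Answer: 226,16 16,37 37,111 111,233 233,173 173,136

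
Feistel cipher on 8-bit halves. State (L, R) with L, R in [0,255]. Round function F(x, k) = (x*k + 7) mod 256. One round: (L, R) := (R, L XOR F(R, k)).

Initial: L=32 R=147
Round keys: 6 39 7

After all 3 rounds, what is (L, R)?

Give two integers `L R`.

Round 1 (k=6): L=147 R=89
Round 2 (k=39): L=89 R=5
Round 3 (k=7): L=5 R=115

Answer: 5 115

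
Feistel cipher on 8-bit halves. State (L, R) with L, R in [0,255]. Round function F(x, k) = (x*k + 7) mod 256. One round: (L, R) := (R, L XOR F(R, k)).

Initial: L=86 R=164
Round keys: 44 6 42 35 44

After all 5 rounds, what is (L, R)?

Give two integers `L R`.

Round 1 (k=44): L=164 R=97
Round 2 (k=6): L=97 R=233
Round 3 (k=42): L=233 R=32
Round 4 (k=35): L=32 R=142
Round 5 (k=44): L=142 R=79

Answer: 142 79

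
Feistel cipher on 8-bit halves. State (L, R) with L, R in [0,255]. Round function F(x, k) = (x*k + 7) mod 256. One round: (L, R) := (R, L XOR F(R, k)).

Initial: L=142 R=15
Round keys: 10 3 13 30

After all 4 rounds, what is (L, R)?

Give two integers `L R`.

Round 1 (k=10): L=15 R=19
Round 2 (k=3): L=19 R=79
Round 3 (k=13): L=79 R=25
Round 4 (k=30): L=25 R=186

Answer: 25 186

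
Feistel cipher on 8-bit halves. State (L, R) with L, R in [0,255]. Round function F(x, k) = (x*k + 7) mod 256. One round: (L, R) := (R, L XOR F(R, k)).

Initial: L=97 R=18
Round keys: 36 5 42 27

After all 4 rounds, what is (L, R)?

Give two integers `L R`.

Answer: 179 87

Derivation:
Round 1 (k=36): L=18 R=238
Round 2 (k=5): L=238 R=191
Round 3 (k=42): L=191 R=179
Round 4 (k=27): L=179 R=87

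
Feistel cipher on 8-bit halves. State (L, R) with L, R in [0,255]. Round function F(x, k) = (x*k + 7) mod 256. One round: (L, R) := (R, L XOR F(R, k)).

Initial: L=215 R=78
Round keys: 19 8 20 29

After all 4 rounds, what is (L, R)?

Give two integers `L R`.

Answer: 125 73

Derivation:
Round 1 (k=19): L=78 R=6
Round 2 (k=8): L=6 R=121
Round 3 (k=20): L=121 R=125
Round 4 (k=29): L=125 R=73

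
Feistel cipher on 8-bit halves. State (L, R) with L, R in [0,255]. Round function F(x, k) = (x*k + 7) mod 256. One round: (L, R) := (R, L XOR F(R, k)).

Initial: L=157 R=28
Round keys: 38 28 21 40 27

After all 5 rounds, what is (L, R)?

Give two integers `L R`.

Answer: 68 167

Derivation:
Round 1 (k=38): L=28 R=178
Round 2 (k=28): L=178 R=99
Round 3 (k=21): L=99 R=148
Round 4 (k=40): L=148 R=68
Round 5 (k=27): L=68 R=167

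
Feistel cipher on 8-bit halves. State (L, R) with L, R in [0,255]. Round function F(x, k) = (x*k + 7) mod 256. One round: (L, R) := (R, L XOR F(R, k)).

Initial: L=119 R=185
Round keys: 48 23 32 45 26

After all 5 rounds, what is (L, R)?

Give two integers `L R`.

Round 1 (k=48): L=185 R=192
Round 2 (k=23): L=192 R=254
Round 3 (k=32): L=254 R=7
Round 4 (k=45): L=7 R=188
Round 5 (k=26): L=188 R=24

Answer: 188 24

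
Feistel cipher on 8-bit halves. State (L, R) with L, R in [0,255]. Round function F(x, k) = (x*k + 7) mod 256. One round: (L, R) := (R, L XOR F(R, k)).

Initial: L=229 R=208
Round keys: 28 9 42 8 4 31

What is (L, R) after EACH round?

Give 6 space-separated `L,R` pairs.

Round 1 (k=28): L=208 R=34
Round 2 (k=9): L=34 R=233
Round 3 (k=42): L=233 R=99
Round 4 (k=8): L=99 R=246
Round 5 (k=4): L=246 R=188
Round 6 (k=31): L=188 R=61

Answer: 208,34 34,233 233,99 99,246 246,188 188,61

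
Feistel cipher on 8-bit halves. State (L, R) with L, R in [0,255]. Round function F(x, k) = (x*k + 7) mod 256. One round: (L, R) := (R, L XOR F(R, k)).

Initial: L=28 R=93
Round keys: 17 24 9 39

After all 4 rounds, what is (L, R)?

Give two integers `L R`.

Round 1 (k=17): L=93 R=40
Round 2 (k=24): L=40 R=154
Round 3 (k=9): L=154 R=89
Round 4 (k=39): L=89 R=12

Answer: 89 12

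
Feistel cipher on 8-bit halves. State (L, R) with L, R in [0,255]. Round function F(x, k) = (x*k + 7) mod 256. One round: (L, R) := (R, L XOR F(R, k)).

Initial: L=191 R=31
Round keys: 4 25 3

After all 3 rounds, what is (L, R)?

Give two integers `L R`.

Answer: 252 199

Derivation:
Round 1 (k=4): L=31 R=60
Round 2 (k=25): L=60 R=252
Round 3 (k=3): L=252 R=199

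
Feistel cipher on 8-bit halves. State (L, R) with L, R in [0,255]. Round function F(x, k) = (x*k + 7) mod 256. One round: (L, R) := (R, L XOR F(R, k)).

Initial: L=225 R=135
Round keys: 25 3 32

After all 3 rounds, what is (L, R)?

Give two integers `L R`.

Round 1 (k=25): L=135 R=215
Round 2 (k=3): L=215 R=11
Round 3 (k=32): L=11 R=176

Answer: 11 176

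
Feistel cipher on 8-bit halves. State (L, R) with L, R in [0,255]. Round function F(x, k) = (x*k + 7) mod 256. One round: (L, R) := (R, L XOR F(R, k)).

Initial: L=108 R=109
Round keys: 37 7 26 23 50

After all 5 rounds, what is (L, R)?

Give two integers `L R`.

Round 1 (k=37): L=109 R=164
Round 2 (k=7): L=164 R=238
Round 3 (k=26): L=238 R=151
Round 4 (k=23): L=151 R=118
Round 5 (k=50): L=118 R=132

Answer: 118 132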